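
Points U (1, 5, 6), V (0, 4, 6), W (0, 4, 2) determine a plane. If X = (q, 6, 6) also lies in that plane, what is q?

A normal to the plane is n = UV × UW = (4, -4, 0).
X lies in the plane iff n · UX = 0.
This gives (4)q + (-8) = 0, so q = 2.

2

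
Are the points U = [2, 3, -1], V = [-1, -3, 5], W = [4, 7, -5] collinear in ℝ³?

UV = (-3, -6, 6), UW = (2, 4, -4).
Each component of UW is -2/3 times the corresponding component of UV, so UW = -2/3·UV and the points are collinear.

Yes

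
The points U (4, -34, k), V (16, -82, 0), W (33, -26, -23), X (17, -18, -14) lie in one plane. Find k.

The points are coplanar iff UV · (UW × UX) = 0.
Expanding, this is linear in k: (-1032)k + (-2064) = 0.
So k = -2.

-2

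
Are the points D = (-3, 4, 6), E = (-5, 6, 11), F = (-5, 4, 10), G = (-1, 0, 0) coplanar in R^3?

A normal to the plane through D, E, F is n = DE × DF = (8, -2, 4).
The plane has equation n·P = -8. For G: n·G = -8.
Equal, so G lies in the plane and all four are coplanar.

Yes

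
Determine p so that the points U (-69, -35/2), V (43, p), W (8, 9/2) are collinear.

29/2

Collinearity: (V − U) must be parallel to (W − U) = (77, 22).
Cross-multiplying the components: (p − (-35/2))·(77) = (112)·(22).
Solving gives p = 29/2.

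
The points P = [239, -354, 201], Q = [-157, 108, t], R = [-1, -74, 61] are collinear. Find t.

-30

Direction PR = (-240, 280, -140). From the x-coordinate of Q, the parameter along the line is τ = (-157 − 239)/(-240) = 33/20.
Then t = 201 + 33/20·(-140) = -30.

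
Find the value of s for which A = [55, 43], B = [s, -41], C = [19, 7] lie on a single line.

The three points are collinear iff det[AB; AC] = 0.
This determinant is linear in s: (-36)s + (-1044) = 0, so s = -29.

-29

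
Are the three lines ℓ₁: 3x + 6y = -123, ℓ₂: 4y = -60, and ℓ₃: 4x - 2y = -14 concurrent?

Lines aᵢx + bᵢy = cᵢ with pairwise distinct directions are concurrent exactly when det[aᵢ bᵢ cᵢ] = 0.
Here the determinant is 0.
It vanishes, so the lines are concurrent at (-11, -15).

Yes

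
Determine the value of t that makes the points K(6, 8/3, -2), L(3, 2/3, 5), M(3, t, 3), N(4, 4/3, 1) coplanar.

Coplanarity ⇔ det[KL; KM; KN] = 0.
Expanding, this is linear in t: (5)t + (-10/3) = 0.
So t = 2/3.

2/3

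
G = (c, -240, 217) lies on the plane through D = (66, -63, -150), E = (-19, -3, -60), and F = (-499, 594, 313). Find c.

-126

The plane through D, E, F has equation −31350x − 11495y − 21945z = 1946835.
Substituting G: (-31350)c + (-2003265) = 1946835, so c = -126.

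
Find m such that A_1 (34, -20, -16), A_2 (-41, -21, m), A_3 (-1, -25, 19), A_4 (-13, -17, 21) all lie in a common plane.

49

Coplanarity ⇔ det[A_1A_2; A_1A_3; A_1A_4] = 0.
Expanding, this is linear in m: (-340)m + (16660) = 0.
So m = 49.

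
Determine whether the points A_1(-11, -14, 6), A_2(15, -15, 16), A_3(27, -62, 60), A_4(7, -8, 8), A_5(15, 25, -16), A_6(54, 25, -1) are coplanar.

No

The plane through A_1, A_2, A_3 has normal n = A_1A_2 × A_1A_3 = (426, -1024, -1210) and equation n·P = 2390.
Checking the remaining points: n·A_4 = 1494, n·A_5 = 150, n·A_6 = -1386.
Since n·A_4 = 1494 ≠ 2390, A_4 is off the plane and the points are not all coplanar.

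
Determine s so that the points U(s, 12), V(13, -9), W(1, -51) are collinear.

19

Collinearity: (U − V) must be parallel to (W − V) = (-12, -42).
Cross-multiplying the components: (s − 13)·(-42) = (21)·(-12).
Solving gives s = 19.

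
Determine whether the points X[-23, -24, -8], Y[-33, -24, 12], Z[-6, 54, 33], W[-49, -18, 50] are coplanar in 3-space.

A normal to the plane through X, Y, Z is n = XY × XZ = (-1560, 750, -780).
The plane has equation n·P = 24120. For W: n·W = 23940.
23940 ≠ 24120, so W is off the plane.

No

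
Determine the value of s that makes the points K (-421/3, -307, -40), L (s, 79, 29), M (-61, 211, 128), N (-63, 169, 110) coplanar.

Normal to plane KMN: n = (-2268, 1092, -2296); plane equation n·P = 74872.
Requiring n·L = 74872: (-2268)s + (19684) = 74872.
So s = -73/3.

-73/3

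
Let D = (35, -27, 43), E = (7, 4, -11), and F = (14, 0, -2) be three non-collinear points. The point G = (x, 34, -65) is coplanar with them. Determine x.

Coplanarity requires DE · (DF × DG) = 0.
DE = (-28, 31, -54), DF = (-21, 27, -45); the triple product is linear in x with coefficient 63 and constant term 1449.
Setting it to zero: x = -23.

-23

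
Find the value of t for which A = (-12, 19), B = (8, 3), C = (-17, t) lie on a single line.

23

Collinearity: (C − A) must be parallel to (B − A) = (20, -16).
Cross-multiplying the components: (t − 19)·(20) = (-5)·(-16).
Solving gives t = 23.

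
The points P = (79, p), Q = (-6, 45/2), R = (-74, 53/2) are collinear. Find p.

The three points are collinear iff det[PQ; PR] = 0.
This determinant is linear in p: (-68)p + (1190) = 0, so p = 35/2.

35/2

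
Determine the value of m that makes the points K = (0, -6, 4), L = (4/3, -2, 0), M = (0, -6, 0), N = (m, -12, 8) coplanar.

Normal to plane KLM: n = (-16, 16/3, 0); plane equation n·P = -32.
Requiring n·N = -32: (-16)m + (-64) = -32.
So m = -2.

-2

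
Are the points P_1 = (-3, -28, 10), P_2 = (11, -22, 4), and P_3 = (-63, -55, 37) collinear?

P_1P_2 = (14, 6, -6), P_1P_3 = (-60, -27, 27).
Comparing components 3 and 1: (-6)(-60) − (14)(27) = -18 ≠ 0, so P_1P_2 and P_1P_3 are not parallel and the points are not collinear.

No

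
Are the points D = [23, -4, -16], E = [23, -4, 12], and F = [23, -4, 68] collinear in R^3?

DE = (0, 0, 28), DF = (0, 0, 84).
Each component of DF is 3 times the corresponding component of DE, so DF = 3·DE and the points are collinear.

Yes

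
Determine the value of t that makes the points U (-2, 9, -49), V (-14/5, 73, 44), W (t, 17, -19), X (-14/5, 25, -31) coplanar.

0

The points are coplanar iff UV · (UW × UX) = 0.
Expanding, this is linear in t: (336)t + (0) = 0.
So t = 0.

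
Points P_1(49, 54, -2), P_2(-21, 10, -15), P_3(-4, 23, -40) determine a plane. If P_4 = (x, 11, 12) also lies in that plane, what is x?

-16

Coplanarity requires P_1P_2 · (P_1P_3 × P_1P_4) = 0.
P_1P_2 = (-70, -44, -13), P_1P_3 = (-53, -31, -38); the triple product is linear in x with coefficient 1269 and constant term 20304.
Setting it to zero: x = -16.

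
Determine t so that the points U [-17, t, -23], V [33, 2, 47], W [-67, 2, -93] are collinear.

Direction VW = (-100, 0, -140). From the x-coordinate of U, the parameter along the line is τ = (-17 − 33)/(-100) = 1/2.
Then t = 2 + 1/2·(0) = 2.

2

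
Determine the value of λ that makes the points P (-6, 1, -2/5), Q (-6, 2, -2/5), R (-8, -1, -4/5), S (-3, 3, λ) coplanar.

1/5

Normal to plane PQR: n = (-2/5, 0, 2); plane equation n·X = 8/5.
Requiring n·S = 8/5: (2)λ + (6/5) = 8/5.
So λ = 1/5.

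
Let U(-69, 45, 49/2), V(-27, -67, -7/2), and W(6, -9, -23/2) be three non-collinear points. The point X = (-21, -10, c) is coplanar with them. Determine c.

The plane through U, V, W has equation 2520x − 588y + 6132z = -50106.
Substituting X: (6132)c + (-47040) = -50106, so c = -1/2.

-1/2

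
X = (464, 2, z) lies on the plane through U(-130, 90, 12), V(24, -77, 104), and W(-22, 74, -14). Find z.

Coplanarity requires UV · (UW × UX) = 0.
UV = (154, -167, 92), UW = (108, -16, -26); the triple product is linear in z with coefficient 15572 and constant term 2039932.
Setting it to zero: z = -131.

-131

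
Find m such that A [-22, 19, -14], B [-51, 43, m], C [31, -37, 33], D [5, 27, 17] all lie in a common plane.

-41

Normal to plane ACD: n = (-2112, -374, 1936); plane equation n·P = 12254.
Requiring n·B = 12254: (1936)m + (91630) = 12254.
So m = -41.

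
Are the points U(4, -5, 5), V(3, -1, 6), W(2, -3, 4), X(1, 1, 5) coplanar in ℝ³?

Yes

The four points are coplanar iff the 3×3 determinant with rows UV, UW, UX is zero.
Rows: (-1, 4, 1), (-2, 2, -1), (-3, 6, 0).
Expanding along the first row: (-1)(6) − (4)(-3) + (1)(-6) = 0.
Zero determinant ⇒ coplanar.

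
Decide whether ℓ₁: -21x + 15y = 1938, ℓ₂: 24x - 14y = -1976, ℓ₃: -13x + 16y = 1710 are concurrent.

Yes

The three lines meet at one point iff the augmented coefficient matrix [aᵢ bᵢ cᵢ] has rank < 3, i.e. its determinant vanishes.
Here the determinant is 0.
It vanishes, so the lines are concurrent at (-38, 76).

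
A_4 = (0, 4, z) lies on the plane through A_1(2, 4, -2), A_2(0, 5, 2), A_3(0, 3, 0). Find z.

1

Coplanarity requires A_1A_2 · (A_1A_3 × A_1A_4) = 0.
A_1A_2 = (-2, 1, 4), A_1A_3 = (-2, -1, 2); the triple product is linear in z with coefficient 4 and constant term -4.
Setting it to zero: z = 1.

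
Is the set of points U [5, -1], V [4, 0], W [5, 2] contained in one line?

No

UV = (-1, 1), UW = (0, 3).
Twice the signed area of △UVW is (-1)(3) − (1)(0) = -3.
The area is nonzero, so the three points are not collinear.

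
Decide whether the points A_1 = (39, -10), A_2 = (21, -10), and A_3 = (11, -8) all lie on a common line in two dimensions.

No

A_1A_2 = (-18, 0), A_1A_3 = (-28, 2).
Twice the signed area of △A_1A_2A_3 is (-18)(2) − (0)(-28) = -36.
The area is nonzero, so the three points are not collinear.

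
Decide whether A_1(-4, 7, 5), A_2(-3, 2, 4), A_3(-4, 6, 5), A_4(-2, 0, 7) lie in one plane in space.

No

A normal to the plane through A_1, A_2, A_3 is n = A_1A_2 × A_1A_3 = (-1, 0, -1).
The plane has equation n·P = -1. For A_4: n·A_4 = -5.
-5 ≠ -1, so A_4 is off the plane.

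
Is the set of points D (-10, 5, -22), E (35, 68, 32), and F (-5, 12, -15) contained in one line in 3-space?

No

DE = (45, 63, 54), DF = (5, 7, 7).
DE × DF = (63, -45, 0).
The cross product is nonzero, so the points do not lie on one line.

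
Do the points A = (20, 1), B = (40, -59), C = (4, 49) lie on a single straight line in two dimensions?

AB = (20, -60), AC = (-16, 48).
Checking proportionality: AC = -4/5·AB, so the vectors are parallel and the points are collinear.

Yes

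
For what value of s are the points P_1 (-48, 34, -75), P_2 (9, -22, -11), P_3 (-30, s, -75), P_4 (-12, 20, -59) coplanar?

34

Coplanarity ⇔ det[P_1P_2; P_1P_3; P_1P_4] = 0.
Expanding, this is linear in s: (-1392)s + (47328) = 0.
So s = 34.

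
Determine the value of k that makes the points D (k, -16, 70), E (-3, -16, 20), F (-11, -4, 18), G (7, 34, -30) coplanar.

Coplanarity ⇔ det[DE; DF; DG] = 0.
Expanding, this is linear in k: (500)k + (27500) = 0.
So k = -55.

-55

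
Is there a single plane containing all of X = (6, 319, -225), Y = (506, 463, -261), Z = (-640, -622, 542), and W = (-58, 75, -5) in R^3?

No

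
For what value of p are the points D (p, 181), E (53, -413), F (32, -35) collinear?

Collinearity: (D − E) must be parallel to (F − E) = (-21, 378).
Cross-multiplying the components: (p − 53)·(378) = (594)·(-21).
Solving gives p = 20.

20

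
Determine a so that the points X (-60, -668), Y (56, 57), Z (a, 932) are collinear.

The three points are collinear iff det[XY; XZ] = 0.
This determinant is linear in a: (-725)a + (142100) = 0, so a = 196.

196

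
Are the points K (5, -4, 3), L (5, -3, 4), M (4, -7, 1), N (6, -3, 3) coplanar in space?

A normal to the plane through K, L, M is n = KL × KM = (1, -1, 1).
The plane has equation n·P = 12. For N: n·N = 12.
Equal, so N lies in the plane and all four are coplanar.

Yes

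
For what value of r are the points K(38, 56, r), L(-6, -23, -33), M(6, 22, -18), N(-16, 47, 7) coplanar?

The points are coplanar iff KL · (KM × KN) = 0.
Expanding, this is linear in r: (-1290)r + (-25800) = 0.
So r = -20.

-20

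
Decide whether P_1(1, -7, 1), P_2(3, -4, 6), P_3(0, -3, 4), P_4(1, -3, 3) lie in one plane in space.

No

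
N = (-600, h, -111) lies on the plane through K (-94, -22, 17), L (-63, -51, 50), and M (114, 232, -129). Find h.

The plane through K, L, M has equation −4148x + 11390y + 13906z = 375734.
Substituting N: (11390)h + (945234) = 375734, so h = -50.

-50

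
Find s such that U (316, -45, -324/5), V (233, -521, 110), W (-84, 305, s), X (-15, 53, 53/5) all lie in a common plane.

-229/5

Coplanarity ⇔ det[UV; UW; UX] = 0.
Expanding, this is linear in s: (165690)s + (7588602) = 0.
So s = -229/5.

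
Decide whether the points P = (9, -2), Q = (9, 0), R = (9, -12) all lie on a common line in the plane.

PQ = (0, 2), PR = (0, -10).
det[PQ; PR] = (0)(-10) − (2)(0) = 0.
The determinant is zero, so the points are collinear.

Yes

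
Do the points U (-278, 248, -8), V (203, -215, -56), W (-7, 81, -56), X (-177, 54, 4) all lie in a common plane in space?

The four points are coplanar iff the 3×3 determinant with rows UV, UW, UX is zero.
Rows: (481, -463, -48), (271, -167, -48), (101, -194, 12).
Expanding along the first row: (481)(-11316) − (-463)(8100) + (-48)(-35707) = 21240.
Nonzero ⇒ not coplanar.

No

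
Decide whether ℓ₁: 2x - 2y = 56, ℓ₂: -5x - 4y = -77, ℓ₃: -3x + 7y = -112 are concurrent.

Intersecting ℓ₁ and ℓ₂: solving the 2×2 system gives (x, y) = (21, -7).
Substitute into ℓ₃: (-3)(21) + (7)(-7) = -112.
This equals -112, so (21, -7) lies on all three lines and they are concurrent.

Yes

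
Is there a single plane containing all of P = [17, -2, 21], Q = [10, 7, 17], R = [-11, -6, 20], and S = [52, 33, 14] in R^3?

The four points are coplanar iff the 3×3 determinant with rows PQ, PR, PS is zero.
Rows: (-7, 9, -4), (-28, -4, -1), (35, 35, -7).
Expanding along the first row: (-7)(63) − (9)(231) + (-4)(-840) = 840.
Nonzero ⇒ not coplanar.

No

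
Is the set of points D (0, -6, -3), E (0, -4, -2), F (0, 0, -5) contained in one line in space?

No

DE = (0, 2, 1), DF = (0, 6, -2).
Comparing components 2 and 3: (2)(-2) − (1)(6) = -10 ≠ 0, so DE and DF are not parallel and the points are not collinear.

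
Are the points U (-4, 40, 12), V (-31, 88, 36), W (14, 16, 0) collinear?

No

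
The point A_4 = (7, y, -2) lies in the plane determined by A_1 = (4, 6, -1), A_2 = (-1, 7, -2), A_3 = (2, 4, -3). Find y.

The plane through A_1, A_2, A_3 has equation −4x − 8y + 12z = -76.
Substituting A_4: (-8)y + (-52) = -76, so y = 3.

3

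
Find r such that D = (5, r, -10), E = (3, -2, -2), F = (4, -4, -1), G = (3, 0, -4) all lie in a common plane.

Coplanarity ⇔ det[DE; DF; DG] = 0.
Expanding, this is linear in r: (-2)r + (8) = 0.
So r = 4.

4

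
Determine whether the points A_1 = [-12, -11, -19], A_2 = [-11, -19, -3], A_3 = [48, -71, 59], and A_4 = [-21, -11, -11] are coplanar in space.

No

The four points are coplanar iff the 3×3 determinant with rows A_1A_2, A_1A_3, A_1A_4 is zero.
Rows: (1, -8, 16), (60, -60, 78), (-9, 0, 8).
Expanding along the first row: (1)(-480) − (-8)(1182) + (16)(-540) = 336.
Nonzero ⇒ not coplanar.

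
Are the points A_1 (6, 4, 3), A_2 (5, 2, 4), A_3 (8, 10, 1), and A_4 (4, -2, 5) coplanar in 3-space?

Yes

A normal to the plane through A_1, A_2, A_3 is n = A_1A_2 × A_1A_3 = (-2, 0, -2).
The plane has equation n·P = -18. For A_4: n·A_4 = -18.
Equal, so A_4 lies in the plane and all four are coplanar.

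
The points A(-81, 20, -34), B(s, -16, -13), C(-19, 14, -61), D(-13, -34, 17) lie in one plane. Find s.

-14

Normal to plane ACD: n = (-1764, -4998, -2940); plane equation n·P = 142884.
Requiring n·B = 142884: (-1764)s + (118188) = 142884.
So s = -14.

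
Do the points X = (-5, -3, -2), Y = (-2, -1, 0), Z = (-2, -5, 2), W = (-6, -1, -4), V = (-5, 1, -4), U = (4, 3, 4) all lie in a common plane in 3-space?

Yes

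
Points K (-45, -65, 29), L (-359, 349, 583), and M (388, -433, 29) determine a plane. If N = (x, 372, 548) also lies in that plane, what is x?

-397

Coplanarity requires KL · (KM × KN) = 0.
KL = (-314, 414, 554), KM = (433, -368, 0); the triple product is linear in x with coefficient 203872 and constant term 80937184.
Setting it to zero: x = -397.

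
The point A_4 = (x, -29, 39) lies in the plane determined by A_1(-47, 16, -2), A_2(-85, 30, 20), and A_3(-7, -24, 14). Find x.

-22

The plane through A_1, A_2, A_3 has equation 1104x + 1488y + 960z = -30000.
Substituting A_4: (1104)x + (-5712) = -30000, so x = -22.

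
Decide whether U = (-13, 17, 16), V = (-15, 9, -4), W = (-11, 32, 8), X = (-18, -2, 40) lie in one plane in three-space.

The four points are coplanar iff the 3×3 determinant with rows UV, UW, UX is zero.
Rows: (-2, -8, -20), (2, 15, -8), (-5, -19, 24).
Expanding along the first row: (-2)(208) − (-8)(8) + (-20)(37) = -1092.
Nonzero ⇒ not coplanar.

No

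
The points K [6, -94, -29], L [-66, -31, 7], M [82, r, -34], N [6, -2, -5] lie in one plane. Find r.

-34

Normal to plane KLN: n = (-1800, 1728, -6624); plane equation n·P = 18864.
Requiring n·M = 18864: (1728)r + (77616) = 18864.
So r = -34.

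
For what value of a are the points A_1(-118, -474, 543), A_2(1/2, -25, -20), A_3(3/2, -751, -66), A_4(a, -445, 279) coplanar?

Normal to plane A_1A_2A_3: n = (-429392, 4888, -86480); plane equation n·P = 1392704.
Requiring n·A_4 = 1392704: (-429392)a + (-26303080) = 1392704.
So a = -129/2.

-129/2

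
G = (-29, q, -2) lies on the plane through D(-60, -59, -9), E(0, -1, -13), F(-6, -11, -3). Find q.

-33

A normal to the plane is n = DE × DF = (540, -576, -252).
G lies in the plane iff n · DG = 0.
This gives (-576)q + (-19008) = 0, so q = -33.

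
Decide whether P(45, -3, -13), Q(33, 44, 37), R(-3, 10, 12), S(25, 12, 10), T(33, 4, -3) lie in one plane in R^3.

No

The plane through P, Q, R has normal n = PQ × PR = (525, -2100, 2100) and equation n·X = 2625.
Checking the remaining points: n·S = 8925, n·T = 2625.
Since n·S = 8925 ≠ 2625, S is off the plane and the points are not all coplanar.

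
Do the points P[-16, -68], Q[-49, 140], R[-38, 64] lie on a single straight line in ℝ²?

No

PQ = (-33, 208), PR = (-22, 132).
det[PQ; PR] = (-33)(132) − (208)(-22) = 220.
The determinant is nonzero, so they are not collinear.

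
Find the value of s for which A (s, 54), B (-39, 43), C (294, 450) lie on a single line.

-30

The three points are collinear iff det[AB; AC] = 0.
This determinant is linear in s: (-407)s + (-12210) = 0, so s = -30.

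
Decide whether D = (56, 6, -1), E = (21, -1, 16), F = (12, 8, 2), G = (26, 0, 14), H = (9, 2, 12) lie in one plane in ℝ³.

The plane through D, E, F has normal n = DE × DF = (-55, -643, -378) and equation n·P = -6560.
Checking the remaining points: n·G = -6722, n·H = -6317.
Since n·G = -6722 ≠ -6560, G is off the plane and the points are not all coplanar.

No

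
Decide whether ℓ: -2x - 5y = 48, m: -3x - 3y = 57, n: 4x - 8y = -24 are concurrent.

Intersecting ℓ and m: solving the 2×2 system gives (x, y) = (-47/3, -10/3).
Substitute into n: (4)(-47/3) + (-8)(-10/3) = -36.
But n requires -24 ≠ -36, so the three lines have no common point.

No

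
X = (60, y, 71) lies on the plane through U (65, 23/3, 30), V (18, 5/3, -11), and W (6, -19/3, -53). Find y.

49/3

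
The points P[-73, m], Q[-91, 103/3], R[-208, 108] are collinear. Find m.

Collinearity: (P − Q) must be parallel to (R − Q) = (-117, 221/3).
Cross-multiplying the components: (m − 103/3)·(-117) = (18)·(221/3).
Solving gives m = 23.

23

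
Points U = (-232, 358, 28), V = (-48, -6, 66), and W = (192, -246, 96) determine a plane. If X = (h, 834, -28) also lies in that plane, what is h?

-624

The plane through U, V, W has equation −1800x + 3600y + 43200z = 2916000.
Substituting X: (-1800)h + (1792800) = 2916000, so h = -624.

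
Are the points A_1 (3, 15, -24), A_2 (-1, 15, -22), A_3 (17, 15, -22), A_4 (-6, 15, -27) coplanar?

With A_1 as base: A_1A_2 = (-4, 0, 2), A_1A_3 = (14, 0, 2), A_1A_4 = (-9, 0, -3).
A_1A_3 × A_1A_4 = (0, 24, 0).
A_1A_2 · (A_1A_3 × A_1A_4) = 0.
The scalar triple product vanishes, so the four points are coplanar.

Yes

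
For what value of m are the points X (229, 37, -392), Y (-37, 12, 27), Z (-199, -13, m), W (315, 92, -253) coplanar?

225

Normal to plane XYW: n = (-26520, 73008, -12480); plane equation n·P = 1520376.
Requiring n·Z = 1520376: (-12480)m + (4328376) = 1520376.
So m = 225.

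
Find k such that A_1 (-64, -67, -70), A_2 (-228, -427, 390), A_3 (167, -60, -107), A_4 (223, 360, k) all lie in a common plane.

-627

Normal to plane A_1A_2A_3: n = (10100, 100192, 82012); plane equation n·P = -13100104.
Requiring n·A_4 = -13100104: (82012)k + (38321420) = -13100104.
So k = -627.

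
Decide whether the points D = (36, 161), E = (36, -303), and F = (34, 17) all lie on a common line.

No

DE = (0, -464), DF = (-2, -144).
If collinear, DF would be a scalar multiple of DE. But (0)·(-144) ≠ (-464)·(-2) (difference -928), so they are not parallel; the points are not collinear.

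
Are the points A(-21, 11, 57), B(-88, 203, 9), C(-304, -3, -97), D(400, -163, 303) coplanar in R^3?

No

With A as base: AB = (-67, 192, -48), AC = (-283, -14, -154), AD = (421, -174, 246).
AC × AD = (-30240, 4784, 55136).
AB · (AC × AD) = 298080.
Since 298080 ≠ 0, the four points are not coplanar.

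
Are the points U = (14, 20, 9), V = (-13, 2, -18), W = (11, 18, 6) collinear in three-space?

UV = (-27, -18, -27), UW = (-3, -2, -3).
UV × UW = (0, 0, 0).
The cross product vanishes, so the three points are collinear.

Yes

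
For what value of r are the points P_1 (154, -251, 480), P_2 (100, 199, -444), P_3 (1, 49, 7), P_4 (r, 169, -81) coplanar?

The points are coplanar iff P_1P_2 · (P_1P_3 × P_1P_4) = 0.
Expanding, this is linear in r: (64350)r + (9202050) = 0.
So r = -143.

-143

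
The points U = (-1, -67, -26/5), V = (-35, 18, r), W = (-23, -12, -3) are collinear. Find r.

-9/5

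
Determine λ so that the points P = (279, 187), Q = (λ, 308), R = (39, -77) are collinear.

389

The three points are collinear iff det[PQ; PR] = 0.
This determinant is linear in λ: (-264)λ + (102696) = 0, so λ = 389.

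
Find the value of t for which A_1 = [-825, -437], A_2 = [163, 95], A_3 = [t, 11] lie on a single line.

7

Collinearity: (A_3 − A_1) must be parallel to (A_2 − A_1) = (988, 532).
Cross-multiplying the components: (t − (-825))·(532) = (448)·(988).
Solving gives t = 7.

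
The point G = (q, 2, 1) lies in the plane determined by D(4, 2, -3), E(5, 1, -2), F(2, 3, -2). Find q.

Coplanarity requires DE · (DF × DG) = 0.
DE = (1, -1, 1), DF = (-2, 1, 1); the triple product is linear in q with coefficient -2 and constant term 4.
Setting it to zero: q = 2.

2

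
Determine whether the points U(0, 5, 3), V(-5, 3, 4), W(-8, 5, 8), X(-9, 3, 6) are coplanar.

The four points are coplanar iff the 3×3 determinant with rows UV, UW, UX is zero.
Rows: (-5, -2, 1), (-8, 0, 5), (-9, -2, 3).
Expanding along the first row: (-5)(10) − (-2)(21) + (1)(16) = 8.
Nonzero ⇒ not coplanar.

No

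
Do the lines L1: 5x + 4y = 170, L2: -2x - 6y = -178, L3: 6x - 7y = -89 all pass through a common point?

No

Intersecting L1 and L2: solving the 2×2 system gives (x, y) = (14, 25).
Substitute into L3: (6)(14) + (-7)(25) = -91.
But L3 requires -89 ≠ -91, so the three lines have no common point.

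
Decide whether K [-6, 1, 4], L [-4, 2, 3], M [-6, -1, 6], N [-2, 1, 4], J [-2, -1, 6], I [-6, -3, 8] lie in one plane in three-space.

The plane through K, L, M has normal n = KL × KM = (0, -4, -4) and equation n·P = -20.
Checking the remaining points: n·N = -20, n·J = -20, n·I = -20.
All equal -20, so all 6 points lie in one plane.

Yes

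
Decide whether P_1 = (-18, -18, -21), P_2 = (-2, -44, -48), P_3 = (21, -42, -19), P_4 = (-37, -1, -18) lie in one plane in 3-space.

The four points are coplanar iff the 3×3 determinant with rows P_1P_2, P_1P_3, P_1P_4 is zero.
Rows: (16, -26, -27), (39, -24, 2), (-19, 17, 3).
Expanding along the first row: (16)(-106) − (-26)(155) + (-27)(207) = -3255.
Nonzero ⇒ not coplanar.

No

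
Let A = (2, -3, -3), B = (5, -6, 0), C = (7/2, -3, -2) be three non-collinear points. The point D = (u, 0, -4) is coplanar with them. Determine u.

2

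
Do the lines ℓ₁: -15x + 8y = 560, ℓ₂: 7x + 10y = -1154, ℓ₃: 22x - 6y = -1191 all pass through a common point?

The three lines meet at one point iff the augmented coefficient matrix [aᵢ bᵢ cᵢ] has rank < 3, i.e. its determinant vanishes.
Here the determinant is -618.
Nonzero, so no common point exists.

No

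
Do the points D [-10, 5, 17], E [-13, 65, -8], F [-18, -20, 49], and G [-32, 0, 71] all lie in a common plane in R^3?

A normal to the plane through D, E, F is n = DE × DF = (1295, 296, 555).
The plane has equation n·P = -2035. For G: n·G = -2035.
Equal, so G lies in the plane and all four are coplanar.

Yes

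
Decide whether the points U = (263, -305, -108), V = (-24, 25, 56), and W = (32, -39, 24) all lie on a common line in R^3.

No

UV = (-287, 330, 164), UW = (-231, 266, 132).
Comparing components 2 and 3: (330)(132) − (164)(266) = -64 ≠ 0, so UV and UW are not parallel and the points are not collinear.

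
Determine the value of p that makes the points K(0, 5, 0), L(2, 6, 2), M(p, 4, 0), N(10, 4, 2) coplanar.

Coplanarity ⇔ det[KL; KM; KN] = 0.
Expanding, this is linear in p: (-4)p + (16) = 0.
So p = 4.

4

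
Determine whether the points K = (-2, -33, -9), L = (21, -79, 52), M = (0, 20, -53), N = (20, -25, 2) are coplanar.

No

A normal to the plane through K, L, M is n = KL × KM = (-1209, 1134, 1311).
The plane has equation n·P = -46803. For N: n·N = -49908.
-49908 ≠ -46803, so N is off the plane.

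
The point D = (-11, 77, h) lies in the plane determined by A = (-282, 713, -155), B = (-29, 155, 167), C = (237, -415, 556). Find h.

74

Coplanarity requires AB · (AC × AD) = 0.
AB = (253, -558, 322), AC = (519, -1128, 711); the triple product is linear in h with coefficient 4218 and constant term -312132.
Setting it to zero: h = 74.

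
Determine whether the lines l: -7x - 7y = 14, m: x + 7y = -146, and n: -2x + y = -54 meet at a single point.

The three lines meet at one point iff the augmented coefficient matrix [aᵢ bᵢ cᵢ] has rank < 3, i.e. its determinant vanishes.
Here the determinant is -588.
Nonzero, so no common point exists.

No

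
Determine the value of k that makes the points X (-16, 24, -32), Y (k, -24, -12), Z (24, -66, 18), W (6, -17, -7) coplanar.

-6

The points are coplanar iff XY · (XZ × XW) = 0.
Expanding, this is linear in k: (-200)k + (-1200) = 0.
So k = -6.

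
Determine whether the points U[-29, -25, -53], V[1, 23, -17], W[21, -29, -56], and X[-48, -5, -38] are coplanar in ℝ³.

Yes

A normal to the plane through U, V, W is n = UV × UW = (0, 1890, -2520).
The plane has equation n·P = 86310. For X: n·X = 86310.
Equal, so X lies in the plane and all four are coplanar.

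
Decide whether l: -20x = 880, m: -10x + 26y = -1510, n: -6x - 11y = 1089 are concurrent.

Yes

Intersecting l and m: solving the 2×2 system gives (x, y) = (-44, -75).
Substitute into n: (-6)(-44) + (-11)(-75) = 1089.
This equals 1089, so (-44, -75) lies on all three lines and they are concurrent.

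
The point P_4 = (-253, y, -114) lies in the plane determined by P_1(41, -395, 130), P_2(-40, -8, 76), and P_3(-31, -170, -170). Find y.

987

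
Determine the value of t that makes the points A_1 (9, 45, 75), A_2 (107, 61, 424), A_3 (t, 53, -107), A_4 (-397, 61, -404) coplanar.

-159

The points are coplanar iff A_1A_2 · (A_1A_3 × A_1A_4) = 0.
Expanding, this is linear in t: (13248)t + (2106432) = 0.
So t = -159.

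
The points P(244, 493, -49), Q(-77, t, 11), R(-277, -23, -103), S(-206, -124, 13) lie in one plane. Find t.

28

Normal to plane PRS: n = (-65310, 56602, 89257); plane equation n·X = 7595553.
Requiring n·Q = 7595553: (56602)t + (6010697) = 7595553.
So t = 28.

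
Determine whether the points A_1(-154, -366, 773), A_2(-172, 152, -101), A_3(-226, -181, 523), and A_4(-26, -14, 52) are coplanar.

No

With A_1 as base: A_1A_2 = (-18, 518, -874), A_1A_3 = (-72, 185, -250), A_1A_4 = (128, 352, -721).
A_1A_3 × A_1A_4 = (-45385, -83912, -49024).
A_1A_2 · (A_1A_3 × A_1A_4) = 197490.
Since 197490 ≠ 0, the four points are not coplanar.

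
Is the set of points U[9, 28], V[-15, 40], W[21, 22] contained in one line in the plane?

Yes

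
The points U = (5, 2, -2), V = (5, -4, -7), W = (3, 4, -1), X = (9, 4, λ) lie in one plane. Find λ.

1

The points are coplanar iff UV · (UW × UX) = 0.
Expanding, this is linear in λ: (-12)λ + (12) = 0.
So λ = 1.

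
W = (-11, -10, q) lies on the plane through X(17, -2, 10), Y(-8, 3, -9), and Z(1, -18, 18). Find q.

3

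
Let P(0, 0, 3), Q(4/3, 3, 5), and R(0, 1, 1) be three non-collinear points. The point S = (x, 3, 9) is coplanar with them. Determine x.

Coplanarity requires PQ · (PR × PS) = 0.
PQ = (4/3, 3, 2), PR = (0, 1, -2); the triple product is linear in x with coefficient -8 and constant term 16.
Setting it to zero: x = 2.

2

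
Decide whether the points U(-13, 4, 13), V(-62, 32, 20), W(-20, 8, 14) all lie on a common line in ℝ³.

UV = (-49, 28, 7), UW = (-7, 4, 1).
UV × UW = (0, 0, 0).
The cross product vanishes, so the three points are collinear.

Yes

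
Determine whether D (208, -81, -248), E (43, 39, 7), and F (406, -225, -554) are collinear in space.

DE = (-165, 120, 255), DF = (198, -144, -306).
DE × DF = (0, 0, 0).
The cross product vanishes, so the three points are collinear.

Yes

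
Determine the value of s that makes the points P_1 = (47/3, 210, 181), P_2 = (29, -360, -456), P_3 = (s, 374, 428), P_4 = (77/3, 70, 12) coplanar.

-67/3

Normal to plane P_1P_2P_4: n = (7150, -12350/3, 11500/3); plane equation n·P = -58650.
Requiring n·P_3 = -58650: (7150)s + (303100/3) = -58650.
So s = -67/3.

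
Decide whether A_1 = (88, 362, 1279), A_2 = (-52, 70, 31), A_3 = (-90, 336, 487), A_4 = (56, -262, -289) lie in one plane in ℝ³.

A normal to the plane through A_1, A_2, A_3 is n = A_1A_2 × A_1A_3 = (198816, 111264, -48336).
The plane has equation n·P = -4048368. For A_4: n·A_4 = -4048368.
Equal, so A_4 lies in the plane and all four are coplanar.

Yes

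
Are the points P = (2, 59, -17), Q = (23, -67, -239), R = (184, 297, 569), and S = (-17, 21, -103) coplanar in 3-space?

Yes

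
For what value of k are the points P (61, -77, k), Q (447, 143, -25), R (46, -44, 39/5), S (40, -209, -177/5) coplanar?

-21/5

Coplanarity ⇔ det[PQ; PR; PS] = 0.
Expanding, this is linear in k: (-65043)k + (-1365903/5) = 0.
So k = -21/5.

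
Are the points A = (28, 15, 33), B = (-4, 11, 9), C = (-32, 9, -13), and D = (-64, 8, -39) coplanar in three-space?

Yes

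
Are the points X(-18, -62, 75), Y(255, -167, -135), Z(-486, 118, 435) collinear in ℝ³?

Yes

XY = (273, -105, -210), XZ = (-468, 180, 360).
XY × XZ = (0, 0, 0).
The cross product vanishes, so the three points are collinear.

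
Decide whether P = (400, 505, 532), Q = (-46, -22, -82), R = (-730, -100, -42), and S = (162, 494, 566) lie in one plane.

The four points are coplanar iff the 3×3 determinant with rows PQ, PR, PS is zero.
Rows: (-446, -527, -614), (-1130, -605, -574), (-238, -11, 34).
Expanding along the first row: (-446)(-26884) − (-527)(-175032) + (-614)(-131560) = 526240.
Nonzero ⇒ not coplanar.

No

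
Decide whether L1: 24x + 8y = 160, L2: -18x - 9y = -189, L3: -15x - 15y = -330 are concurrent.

Intersecting L1 and L2: solving the 2×2 system gives (x, y) = (-1, 23).
Substitute into L3: (-15)(-1) + (-15)(23) = -330.
This equals -330, so (-1, 23) lies on all three lines and they are concurrent.

Yes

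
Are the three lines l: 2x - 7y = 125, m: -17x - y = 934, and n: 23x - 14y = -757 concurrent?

The three lines meet at one point iff the augmented coefficient matrix [aᵢ bᵢ cᵢ] has rank < 3, i.e. its determinant vanishes.
Here the determinant is 0.
It vanishes, so the lines are concurrent at (-53, -33).

Yes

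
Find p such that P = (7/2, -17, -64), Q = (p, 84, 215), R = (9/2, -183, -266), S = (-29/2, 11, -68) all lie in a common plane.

Normal to plane PRS: n = (6320, 3640, -2960); plane equation n·X = 149680.
Requiring n·Q = 149680: (6320)p + (-330640) = 149680.
So p = 76.

76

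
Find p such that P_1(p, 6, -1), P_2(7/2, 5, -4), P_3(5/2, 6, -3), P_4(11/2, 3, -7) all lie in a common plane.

5/2

The points are coplanar iff P_1P_2 · (P_1P_3 × P_1P_4) = 0.
Expanding, this is linear in p: (1)p + (-5/2) = 0.
So p = 5/2.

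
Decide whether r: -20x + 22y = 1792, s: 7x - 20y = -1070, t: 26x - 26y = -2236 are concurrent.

Yes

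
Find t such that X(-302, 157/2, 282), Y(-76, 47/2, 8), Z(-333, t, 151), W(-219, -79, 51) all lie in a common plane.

Normal to plane XYW: n = (-30450, 29464, -31030); plane equation n·P = 2758364.
Requiring n·Z = 2758364: (29464)t + (5454320) = 2758364.
So t = -183/2.

-183/2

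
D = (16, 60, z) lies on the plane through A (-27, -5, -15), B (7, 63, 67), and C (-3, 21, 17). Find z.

Coplanarity requires AB · (AC × AD) = 0.
AB = (34, 68, 82), AC = (24, 26, 32); the triple product is linear in z with coefficient -748 and constant term 47872.
Setting it to zero: z = 64.

64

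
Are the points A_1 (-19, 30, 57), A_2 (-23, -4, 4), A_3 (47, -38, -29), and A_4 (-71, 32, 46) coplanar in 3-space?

A normal to the plane through A_1, A_2, A_3 is n = A_1A_2 × A_1A_3 = (-680, -3842, 2516).
The plane has equation n·P = 41072. For A_4: n·A_4 = 41072.
Equal, so A_4 lies in the plane and all four are coplanar.

Yes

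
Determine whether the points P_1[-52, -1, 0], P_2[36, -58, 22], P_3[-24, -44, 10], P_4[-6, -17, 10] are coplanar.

No

With P_1 as base: P_1P_2 = (88, -57, 22), P_1P_3 = (28, -43, 10), P_1P_4 = (46, -16, 10).
P_1P_3 × P_1P_4 = (-270, 180, 1530).
P_1P_2 · (P_1P_3 × P_1P_4) = -360.
Since -360 ≠ 0, the four points are not coplanar.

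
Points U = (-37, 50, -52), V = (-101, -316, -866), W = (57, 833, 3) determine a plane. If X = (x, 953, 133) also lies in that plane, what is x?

149/2

A normal to the plane is n = UV × UW = (617232, -72996, -15708).
X lies in the plane iff n · UX = 0.
This gives (617232)x + (-45983784) = 0, so x = 149/2.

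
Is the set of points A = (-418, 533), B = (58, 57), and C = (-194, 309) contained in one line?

Yes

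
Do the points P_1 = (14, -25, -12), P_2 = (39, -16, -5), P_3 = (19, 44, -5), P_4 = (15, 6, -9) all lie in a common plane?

A normal to the plane through P_1, P_2, P_3 is n = P_1P_2 × P_1P_3 = (-420, -140, 1680).
The plane has equation n·P = -22540. For P_4: n·P_4 = -22260.
-22260 ≠ -22540, so P_4 is off the plane.

No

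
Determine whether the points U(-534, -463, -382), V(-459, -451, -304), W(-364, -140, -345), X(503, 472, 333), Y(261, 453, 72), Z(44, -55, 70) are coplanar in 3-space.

Yes

The plane through U, V, W has normal n = UV × UW = (-24750, 10485, 22185) and equation n·P = -112725.
Checking the remaining points: n·X = -112725, n·Y = -112725, n·Z = -112725.
All equal -112725, so all 6 points lie in one plane.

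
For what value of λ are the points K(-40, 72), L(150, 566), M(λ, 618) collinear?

The three points are collinear iff det[KL; KM] = 0.
This determinant is linear in λ: (-494)λ + (83980) = 0, so λ = 170.

170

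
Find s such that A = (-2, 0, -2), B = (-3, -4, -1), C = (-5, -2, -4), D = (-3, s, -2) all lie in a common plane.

-2

The points are coplanar iff AB · (AC × AD) = 0.
Expanding, this is linear in s: (-5)s + (-10) = 0.
So s = -2.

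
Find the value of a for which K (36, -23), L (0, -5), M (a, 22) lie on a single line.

Collinearity: (M − K) must be parallel to (L − K) = (-36, 18).
Cross-multiplying the components: (a − 36)·(18) = (45)·(-36).
Solving gives a = -54.

-54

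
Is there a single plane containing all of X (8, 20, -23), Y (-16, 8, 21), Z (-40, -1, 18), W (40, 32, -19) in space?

Yes

A normal to the plane through X, Y, Z is n = XY × XZ = (432, -1128, -72).
The plane has equation n·P = -17448. For W: n·W = -17448.
Equal, so W lies in the plane and all four are coplanar.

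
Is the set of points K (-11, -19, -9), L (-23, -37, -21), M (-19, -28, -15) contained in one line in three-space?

No

KL = (-12, -18, -12), KM = (-8, -9, -6).
KL × KM = (0, 24, -36).
The cross product is nonzero, so the points do not lie on one line.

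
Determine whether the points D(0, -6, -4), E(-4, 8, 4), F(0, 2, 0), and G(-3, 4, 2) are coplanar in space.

No

With D as base: DE = (-4, 14, 8), DF = (0, 8, 4), DG = (-3, 10, 6).
DF × DG = (8, -12, 24).
DE · (DF × DG) = -8.
Since -8 ≠ 0, the four points are not coplanar.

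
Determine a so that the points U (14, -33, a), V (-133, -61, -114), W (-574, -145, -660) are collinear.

Direction VW = (-441, -84, -546). From the x-coordinate of U, the parameter along the line is τ = (14 − (-133))/(-441) = -1/3.
Then a = (-114) + (-1/3)·(-546) = 68.

68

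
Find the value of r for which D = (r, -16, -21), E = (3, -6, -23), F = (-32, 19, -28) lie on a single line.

Collinearity requires DE × DF = 0; each component is linear in r.
The y-component gives (-5)r + (85) = 0, so r = 17.
The remaining components then also vanish.

17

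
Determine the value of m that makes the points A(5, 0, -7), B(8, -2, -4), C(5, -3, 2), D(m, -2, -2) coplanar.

The points are coplanar iff AB · (AC × AD) = 0.
Expanding, this is linear in m: (-9)m + (54) = 0.
So m = 6.

6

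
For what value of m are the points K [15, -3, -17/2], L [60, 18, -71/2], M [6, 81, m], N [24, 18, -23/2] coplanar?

Normal to plane KLN: n = (504, -108, 756); plane equation n·P = 1458.
Requiring n·M = 1458: (756)m + (-5724) = 1458.
So m = 19/2.

19/2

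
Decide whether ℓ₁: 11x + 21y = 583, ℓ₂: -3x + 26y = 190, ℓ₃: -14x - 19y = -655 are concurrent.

Intersecting ℓ₁ and ℓ₂: solving the 2×2 system gives (x, y) = (32, 11).
Substitute into ℓ₃: (-14)(32) + (-19)(11) = -657.
But ℓ₃ requires -655 ≠ -657, so the three lines have no common point.

No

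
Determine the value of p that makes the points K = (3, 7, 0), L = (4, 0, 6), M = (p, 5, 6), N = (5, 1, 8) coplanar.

5

Normal to plane KLN: n = (-20, 4, 8); plane equation n·P = -32.
Requiring n·M = -32: (-20)p + (68) = -32.
So p = 5.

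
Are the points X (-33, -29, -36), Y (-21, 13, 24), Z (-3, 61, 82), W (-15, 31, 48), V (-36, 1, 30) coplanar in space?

The plane through X, Y, Z has normal n = XY × XZ = (-444, 384, -180) and equation n·P = 9996.
Checking the remaining points: n·W = 9924, n·V = 10968.
Since n·W = 9924 ≠ 9996, W is off the plane and the points are not all coplanar.

No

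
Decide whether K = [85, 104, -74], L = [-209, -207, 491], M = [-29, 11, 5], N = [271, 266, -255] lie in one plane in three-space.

Yes

A normal to the plane through K, L, M is n = KL × KM = (27976, -41184, -8112).
The plane has equation n·P = -1304888. For N: n·N = -1304888.
Equal, so N lies in the plane and all four are coplanar.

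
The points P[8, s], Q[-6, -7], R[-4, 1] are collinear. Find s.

Collinearity: (P − Q) must be parallel to (R − Q) = (2, 8).
Cross-multiplying the components: (s − (-7))·(2) = (14)·(8).
Solving gives s = 49.

49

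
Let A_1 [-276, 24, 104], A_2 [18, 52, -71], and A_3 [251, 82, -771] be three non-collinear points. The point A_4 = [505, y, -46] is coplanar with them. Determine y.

The plane through A_1, A_2, A_3 has equation −14350x + 165025y + 2296z = 8159984.
Substituting A_4: (165025)y + (-7352366) = 8159984, so y = 94.

94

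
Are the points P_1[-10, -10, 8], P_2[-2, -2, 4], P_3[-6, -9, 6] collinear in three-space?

P_1P_2 = (8, 8, -4), P_1P_3 = (4, 1, -2).
P_1P_2 × P_1P_3 = (-12, 0, -24).
The cross product is nonzero, so the points do not lie on one line.

No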